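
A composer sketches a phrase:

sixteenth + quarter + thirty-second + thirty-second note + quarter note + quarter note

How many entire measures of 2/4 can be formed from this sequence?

One bar of 2/4 = 16 thirty-second notes.
Express everything in thirty-second notes: sixteenth = 2; quarter = 8; thirty-second = 1; thirty-second note = 1; quarter note = 8; quarter note = 8.
Altogether 2 + 8 + 1 + 1 + 8 + 8 = 28.
28 ÷ 16 = 1 complete bar with 12 left over.

1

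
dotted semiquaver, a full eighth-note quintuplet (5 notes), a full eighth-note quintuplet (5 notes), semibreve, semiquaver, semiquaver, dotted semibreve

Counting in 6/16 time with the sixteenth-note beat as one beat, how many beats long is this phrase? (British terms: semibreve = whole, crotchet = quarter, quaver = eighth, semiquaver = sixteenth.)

59.5

One sixteenth-note beat = 2 thirty-second notes.
Convert each value to thirty-second notes: dotted semiquaver = 3; a full eighth-note quintuplet (5 notes) (five quintuplet eighths span one half) = 16; a full eighth-note quintuplet (5 notes) (five quintuplet eighths span one half) = 16; semibreve = 32; semiquaver = 2; semiquaver = 2; dotted semibreve = 48.
Adding: 3 + 16 + 16 + 32 + 2 + 2 + 48 = 119.
119 ÷ 2 = 59.5 beats.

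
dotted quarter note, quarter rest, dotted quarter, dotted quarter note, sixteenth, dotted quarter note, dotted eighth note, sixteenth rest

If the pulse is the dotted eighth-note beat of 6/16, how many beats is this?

One dotted eighth-note beat = 3 sixteenth notes.
Express everything in sixteenth notes: dotted quarter note = 6; quarter rest = 4; dotted quarter = 6; dotted quarter note = 6; sixteenth = 1; dotted quarter note = 6; dotted eighth note = 3; sixteenth rest = 1.
Adding: 6 + 4 + 6 + 6 + 1 + 6 + 3 + 1 = 33.
33 ÷ 3 = 11 beats.

11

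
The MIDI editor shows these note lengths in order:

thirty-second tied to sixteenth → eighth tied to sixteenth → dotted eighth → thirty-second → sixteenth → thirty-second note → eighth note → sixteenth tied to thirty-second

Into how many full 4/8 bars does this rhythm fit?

One bar of 4/8 = 16 thirty-second notes.
Convert each value to thirty-second notes: thirty-second tied to sixteenth (thirty-second + sixteenth) = 3; eighth tied to sixteenth (eighth + sixteenth) = 6; dotted eighth = 6; thirty-second = 1; sixteenth = 2; thirty-second note = 1; eighth note = 4; sixteenth tied to thirty-second (sixteenth + thirty-second) = 3.
Adding: 3 + 6 + 6 + 1 + 2 + 1 + 4 + 3 = 26.
26 ÷ 16 = 1 complete bar with 10 left over.

1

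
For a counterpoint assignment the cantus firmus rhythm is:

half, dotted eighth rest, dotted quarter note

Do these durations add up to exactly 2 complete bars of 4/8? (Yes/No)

No

One bar of 4/8 = 8 sixteenth notes, so 2 bars = 16.
In sixteenth notes: half = 8; dotted eighth rest = 3; dotted quarter note = 6.
Altogether 8 + 3 + 6 = 17.
17 exceeds 16, so the answer is No.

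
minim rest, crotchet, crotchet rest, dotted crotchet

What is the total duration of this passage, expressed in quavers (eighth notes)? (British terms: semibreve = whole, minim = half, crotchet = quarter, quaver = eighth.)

11

Express everything in eighth notes: minim rest = 4; crotchet = 2; crotchet rest = 2; dotted crotchet = 3.
Altogether 4 + 2 + 2 + 3 = 11 eighth notes.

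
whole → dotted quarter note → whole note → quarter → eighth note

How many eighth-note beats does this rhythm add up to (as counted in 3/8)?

22

One eighth-note beat = 2 sixteenth notes.
Each duration in sixteenth notes: whole = 16; dotted quarter note = 6; whole note = 16; quarter = 4; eighth note = 2.
Sum: 16 + 6 + 16 + 4 + 2 = 44.
44 ÷ 2 = 22 beats.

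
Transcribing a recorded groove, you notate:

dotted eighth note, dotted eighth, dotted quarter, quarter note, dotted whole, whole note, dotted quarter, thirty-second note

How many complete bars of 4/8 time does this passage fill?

One bar of 4/8 = 16 thirty-second notes.
In thirty-second notes: dotted eighth note = 6; dotted eighth = 6; dotted quarter = 12; quarter note = 8; dotted whole = 48; whole note = 32; dotted quarter = 12; thirty-second note = 1.
Sum: 6 + 6 + 12 + 8 + 48 + 32 + 12 + 1 = 125.
125 ÷ 16 = 7 complete bars with 13 left over.

7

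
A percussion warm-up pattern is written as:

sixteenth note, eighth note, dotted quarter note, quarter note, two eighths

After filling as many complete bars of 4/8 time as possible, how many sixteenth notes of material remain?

One bar of 4/8 = 8 sixteenth notes.
Convert each value to sixteenth notes: sixteenth note = 1; eighth note = 2; dotted quarter note = 6; quarter note = 4; eighth = 2; eighth = 2.
Sum: 1 + 2 + 6 + 4 + 2 + 2 = 17.
17 ÷ 8 = 2 complete bars with 1 sixteenth note remaining.

1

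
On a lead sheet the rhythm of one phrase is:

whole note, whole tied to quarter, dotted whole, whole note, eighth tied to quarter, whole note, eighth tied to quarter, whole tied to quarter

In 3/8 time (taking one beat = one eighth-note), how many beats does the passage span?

One eighth-note beat = 2 sixteenth notes.
In sixteenth notes: whole note = 16; whole tied to quarter (whole + quarter) = 20; dotted whole = 24; whole note = 16; eighth tied to quarter (eighth + quarter) = 6; whole note = 16; eighth tied to quarter (eighth + quarter) = 6; whole tied to quarter (whole + quarter) = 20.
Total: 16 + 20 + 24 + 16 + 6 + 16 + 6 + 20 = 124.
124 ÷ 2 = 62 beats.

62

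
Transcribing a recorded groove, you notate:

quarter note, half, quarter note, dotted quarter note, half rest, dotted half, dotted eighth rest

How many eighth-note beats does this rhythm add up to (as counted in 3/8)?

22.5

One eighth-note beat = 2 sixteenth notes.
Each duration in sixteenth notes: quarter note = 4; half = 8; quarter note = 4; dotted quarter note = 6; half rest = 8; dotted half = 12; dotted eighth rest = 3.
Total: 4 + 8 + 4 + 6 + 8 + 12 + 3 = 45.
45 ÷ 2 = 22.5 beats.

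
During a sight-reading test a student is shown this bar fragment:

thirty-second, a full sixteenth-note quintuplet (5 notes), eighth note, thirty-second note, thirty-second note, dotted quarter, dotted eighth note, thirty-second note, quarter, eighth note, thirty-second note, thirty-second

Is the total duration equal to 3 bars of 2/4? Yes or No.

Yes

One bar of 2/4 = 16 thirty-second notes, so 3 bars = 48.
Working in thirty-second notes: thirty-second = 1; a full sixteenth-note quintuplet (5 notes) (five quintuplet sixteenths span one quarter) = 8; eighth note = 4; thirty-second note = 1; thirty-second note = 1; dotted quarter = 12; dotted eighth note = 6; thirty-second note = 1; quarter = 8; eighth note = 4; thirty-second note = 1; thirty-second = 1.
Total: 1 + 8 + 4 + 1 + 1 + 12 + 6 + 1 + 8 + 4 + 1 + 1 = 48.
48 equals 48, so the answer is Yes.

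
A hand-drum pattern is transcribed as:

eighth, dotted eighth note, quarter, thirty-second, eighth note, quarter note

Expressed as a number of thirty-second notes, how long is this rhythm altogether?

In thirty-second notes: eighth = 4; dotted eighth note = 6; quarter = 8; thirty-second = 1; eighth note = 4; quarter note = 8.
Adding: 4 + 6 + 8 + 1 + 4 + 8 = 31 thirty-second notes.

31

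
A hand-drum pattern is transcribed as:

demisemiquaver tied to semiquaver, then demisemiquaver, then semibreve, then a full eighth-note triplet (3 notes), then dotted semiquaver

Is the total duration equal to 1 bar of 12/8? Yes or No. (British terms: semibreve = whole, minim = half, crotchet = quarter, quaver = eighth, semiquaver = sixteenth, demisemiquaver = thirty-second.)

No

One bar of 12/8 = 48 thirty-second notes.
In thirty-second notes: demisemiquaver tied to semiquaver (demisemiquaver + semiquaver) = 3; demisemiquaver = 1; semibreve = 32; a full eighth-note triplet (3 notes) (three triplet eighths span one quarter) = 8; dotted semiquaver = 3.
Adding: 3 + 1 + 32 + 8 + 3 = 47.
47 falls short of 48, so the answer is No.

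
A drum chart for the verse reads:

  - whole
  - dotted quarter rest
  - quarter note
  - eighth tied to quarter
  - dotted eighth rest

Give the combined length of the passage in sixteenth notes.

Working in sixteenth notes: whole = 16; dotted quarter rest = 6; quarter note = 4; eighth tied to quarter (eighth + quarter) = 6; dotted eighth rest = 3.
Adding: 16 + 6 + 4 + 6 + 3 = 35 sixteenth notes.

35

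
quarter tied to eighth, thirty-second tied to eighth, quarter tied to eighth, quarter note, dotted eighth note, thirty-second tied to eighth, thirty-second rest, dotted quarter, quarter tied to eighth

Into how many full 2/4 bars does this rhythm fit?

4

One bar of 2/4 = 16 thirty-second notes.
In thirty-second notes: quarter tied to eighth (quarter + eighth) = 12; thirty-second tied to eighth (thirty-second + eighth) = 5; quarter tied to eighth (quarter + eighth) = 12; quarter note = 8; dotted eighth note = 6; thirty-second tied to eighth (thirty-second + eighth) = 5; thirty-second rest = 1; dotted quarter = 12; quarter tied to eighth (quarter + eighth) = 12.
Altogether 12 + 5 + 12 + 8 + 6 + 5 + 1 + 12 + 12 = 73.
73 ÷ 16 = 4 complete bars with 9 left over.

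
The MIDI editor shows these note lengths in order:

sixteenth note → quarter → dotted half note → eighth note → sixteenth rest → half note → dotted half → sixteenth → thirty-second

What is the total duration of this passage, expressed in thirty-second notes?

In thirty-second notes: sixteenth note = 2; quarter = 8; dotted half note = 24; eighth note = 4; sixteenth rest = 2; half note = 16; dotted half = 24; sixteenth = 2; thirty-second = 1.
Adding: 2 + 8 + 24 + 4 + 2 + 16 + 24 + 2 + 1 = 83 thirty-second notes.

83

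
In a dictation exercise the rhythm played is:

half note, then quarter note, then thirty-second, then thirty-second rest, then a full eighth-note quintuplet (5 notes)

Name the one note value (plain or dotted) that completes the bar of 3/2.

dotted eighth note

The bar of 3/2 = 48 thirty-second notes.
Express everything in thirty-second notes: half note = 16; quarter note = 8; thirty-second = 1; thirty-second rest = 1; a full eighth-note quintuplet (5 notes) (five quintuplet eighths span one half) = 16.
Sum: 16 + 8 + 1 + 1 + 16 = 42.
Remaining: 48 − 42 = 6 thirty-second notes, which is a dotted eighth note.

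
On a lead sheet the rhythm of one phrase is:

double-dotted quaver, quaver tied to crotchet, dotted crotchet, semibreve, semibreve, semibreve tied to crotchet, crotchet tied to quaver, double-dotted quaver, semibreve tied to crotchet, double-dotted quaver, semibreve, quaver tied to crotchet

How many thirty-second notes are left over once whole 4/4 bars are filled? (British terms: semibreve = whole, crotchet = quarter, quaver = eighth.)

21

One bar of 4/4 = 32 thirty-second notes.
Express everything in thirty-second notes: double-dotted quaver = 7; quaver tied to crotchet (quaver + crotchet) = 12; dotted crotchet = 12; semibreve = 32; semibreve = 32; semibreve tied to crotchet (semibreve + crotchet) = 40; crotchet tied to quaver (crotchet + quaver) = 12; double-dotted quaver = 7; semibreve tied to crotchet (semibreve + crotchet) = 40; double-dotted quaver = 7; semibreve = 32; quaver tied to crotchet (quaver + crotchet) = 12.
Altogether 7 + 12 + 12 + 32 + 32 + 40 + 12 + 7 + 40 + 7 + 32 + 12 = 245.
245 ÷ 32 = 7 complete bars with 21 thirty-second notes remaining.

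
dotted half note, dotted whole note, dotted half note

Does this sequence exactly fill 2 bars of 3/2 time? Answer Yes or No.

One bar of 3/2 = 6 quarter notes, so 2 bars = 12.
Working in quarter notes: dotted half note = 3; dotted whole note = 6; dotted half note = 3.
Sum: 3 + 6 + 3 = 12.
12 equals 12, so the answer is Yes.

Yes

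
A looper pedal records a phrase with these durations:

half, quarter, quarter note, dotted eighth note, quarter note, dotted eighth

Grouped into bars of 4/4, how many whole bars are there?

1

One bar of 4/4 = 16 sixteenth notes.
In sixteenth notes: half = 8; quarter = 4; quarter note = 4; dotted eighth note = 3; quarter note = 4; dotted eighth = 3.
Altogether 8 + 4 + 4 + 3 + 4 + 3 = 26.
26 ÷ 16 = 1 complete bar with 10 left over.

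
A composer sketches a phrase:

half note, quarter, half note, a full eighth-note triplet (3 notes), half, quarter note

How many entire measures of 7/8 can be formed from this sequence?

2

One bar of 7/8 = 7 eighth notes.
Each duration in eighth notes: half note = 4; quarter = 2; half note = 4; a full eighth-note triplet (3 notes) (three triplet eighths span one quarter) = 2; half = 4; quarter note = 2.
Adding: 4 + 2 + 4 + 2 + 4 + 2 = 18.
18 ÷ 7 = 2 complete bars with 4 left over.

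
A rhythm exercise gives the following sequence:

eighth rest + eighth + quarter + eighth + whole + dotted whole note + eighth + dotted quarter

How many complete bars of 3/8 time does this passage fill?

One bar of 3/8 = 3 eighth notes.
Working in eighth notes: eighth rest = 1; eighth = 1; quarter = 2; eighth = 1; whole = 8; dotted whole note = 12; eighth = 1; dotted quarter = 3.
Sum: 1 + 1 + 2 + 1 + 8 + 12 + 1 + 3 = 29.
29 ÷ 3 = 9 complete bars with 2 left over.

9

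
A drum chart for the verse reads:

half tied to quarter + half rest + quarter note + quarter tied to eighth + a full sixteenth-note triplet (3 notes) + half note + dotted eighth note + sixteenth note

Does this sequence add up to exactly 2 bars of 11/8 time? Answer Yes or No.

One bar of 11/8 = 22 sixteenth notes, so 2 bars = 44.
Each duration in sixteenth notes: half tied to quarter (half + quarter) = 12; half rest = 8; quarter note = 4; quarter tied to eighth (quarter + eighth) = 6; a full sixteenth-note triplet (3 notes) (three triplet sixteenths span one eighth) = 2; half note = 8; dotted eighth note = 3; sixteenth note = 1.
Altogether 12 + 8 + 4 + 6 + 2 + 8 + 3 + 1 = 44.
44 equals 44, so the answer is Yes.

Yes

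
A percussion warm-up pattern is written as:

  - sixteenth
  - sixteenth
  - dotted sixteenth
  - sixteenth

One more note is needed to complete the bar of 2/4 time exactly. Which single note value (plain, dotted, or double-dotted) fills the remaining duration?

double-dotted eighth note

The bar of 2/4 = 16 thirty-second notes.
Express everything in thirty-second notes: sixteenth = 2; sixteenth = 2; dotted sixteenth = 3; sixteenth = 2.
Sum: 2 + 2 + 3 + 2 = 9.
Remaining: 16 − 9 = 7 thirty-second notes, which is a double-dotted eighth note.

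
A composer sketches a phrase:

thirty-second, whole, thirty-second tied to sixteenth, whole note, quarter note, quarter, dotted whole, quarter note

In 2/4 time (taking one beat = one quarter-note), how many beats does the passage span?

17.5

One quarter-note beat = 8 thirty-second notes.
Express everything in thirty-second notes: thirty-second = 1; whole = 32; thirty-second tied to sixteenth (thirty-second + sixteenth) = 3; whole note = 32; quarter note = 8; quarter = 8; dotted whole = 48; quarter note = 8.
Altogether 1 + 32 + 3 + 32 + 8 + 8 + 48 + 8 = 140.
140 ÷ 8 = 17.5 beats.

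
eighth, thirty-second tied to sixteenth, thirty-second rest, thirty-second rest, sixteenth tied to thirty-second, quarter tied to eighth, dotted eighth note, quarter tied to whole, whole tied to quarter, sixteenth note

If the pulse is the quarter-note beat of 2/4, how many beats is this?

14

One quarter-note beat = 8 thirty-second notes.
Working in thirty-second notes: eighth = 4; thirty-second tied to sixteenth (thirty-second + sixteenth) = 3; thirty-second rest = 1; thirty-second rest = 1; sixteenth tied to thirty-second (sixteenth + thirty-second) = 3; quarter tied to eighth (quarter + eighth) = 12; dotted eighth note = 6; quarter tied to whole (quarter + whole) = 40; whole tied to quarter (whole + quarter) = 40; sixteenth note = 2.
Altogether 4 + 3 + 1 + 1 + 3 + 12 + 6 + 40 + 40 + 2 = 112.
112 ÷ 8 = 14 beats.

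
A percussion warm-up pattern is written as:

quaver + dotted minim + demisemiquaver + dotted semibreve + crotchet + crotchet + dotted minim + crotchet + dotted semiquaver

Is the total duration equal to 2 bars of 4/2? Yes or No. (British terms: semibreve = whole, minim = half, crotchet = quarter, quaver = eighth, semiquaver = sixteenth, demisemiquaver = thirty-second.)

One bar of 4/2 = 64 thirty-second notes, so 2 bars = 128.
Working in thirty-second notes: quaver = 4; dotted minim = 24; demisemiquaver = 1; dotted semibreve = 48; crotchet = 8; crotchet = 8; dotted minim = 24; crotchet = 8; dotted semiquaver = 3.
Sum: 4 + 24 + 1 + 48 + 8 + 8 + 24 + 8 + 3 = 128.
128 equals 128, so the answer is Yes.

Yes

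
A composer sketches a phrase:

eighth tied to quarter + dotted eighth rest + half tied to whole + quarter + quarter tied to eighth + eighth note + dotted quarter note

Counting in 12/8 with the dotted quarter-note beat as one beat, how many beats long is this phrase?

One dotted quarter-note beat = 6 sixteenth notes.
Each duration in sixteenth notes: eighth tied to quarter (eighth + quarter) = 6; dotted eighth rest = 3; half tied to whole (half + whole) = 24; quarter = 4; quarter tied to eighth (quarter + eighth) = 6; eighth note = 2; dotted quarter note = 6.
Sum: 6 + 3 + 24 + 4 + 6 + 2 + 6 = 51.
51 ÷ 6 = 8.5 beats.

8.5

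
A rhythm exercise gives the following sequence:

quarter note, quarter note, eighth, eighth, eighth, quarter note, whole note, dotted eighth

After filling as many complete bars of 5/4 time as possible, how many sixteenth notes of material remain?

17

One bar of 5/4 = 20 sixteenth notes.
Working in sixteenth notes: quarter note = 4; quarter note = 4; eighth = 2; eighth = 2; eighth = 2; quarter note = 4; whole note = 16; dotted eighth = 3.
Altogether 4 + 4 + 2 + 2 + 2 + 4 + 16 + 3 = 37.
37 ÷ 20 = 1 complete bar with 17 sixteenth notes remaining.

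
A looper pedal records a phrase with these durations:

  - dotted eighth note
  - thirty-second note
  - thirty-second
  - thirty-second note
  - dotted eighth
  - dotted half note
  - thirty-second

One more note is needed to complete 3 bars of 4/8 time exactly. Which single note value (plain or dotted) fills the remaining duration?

quarter note

3 bars of 4/8 = 48 thirty-second notes.
Working in thirty-second notes: dotted eighth note = 6; thirty-second note = 1; thirty-second = 1; thirty-second note = 1; dotted eighth = 6; dotted half note = 24; thirty-second = 1.
Sum: 6 + 1 + 1 + 1 + 6 + 24 + 1 = 40.
Remaining: 48 − 40 = 8 thirty-second notes, which is a quarter note.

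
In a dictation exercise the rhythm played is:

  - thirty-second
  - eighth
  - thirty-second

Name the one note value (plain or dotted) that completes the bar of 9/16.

The bar of 9/16 = 18 thirty-second notes.
Express everything in thirty-second notes: thirty-second = 1; eighth = 4; thirty-second = 1.
Total: 1 + 4 + 1 = 6.
Remaining: 18 − 6 = 12 thirty-second notes, which is a dotted quarter note.

dotted quarter note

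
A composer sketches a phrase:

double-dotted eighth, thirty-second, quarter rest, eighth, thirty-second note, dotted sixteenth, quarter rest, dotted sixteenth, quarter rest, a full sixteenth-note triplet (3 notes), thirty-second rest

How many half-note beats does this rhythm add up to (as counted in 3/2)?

One half-note beat = 16 thirty-second notes.
In thirty-second notes: double-dotted eighth = 7; thirty-second = 1; quarter rest = 8; eighth = 4; thirty-second note = 1; dotted sixteenth = 3; quarter rest = 8; dotted sixteenth = 3; quarter rest = 8; a full sixteenth-note triplet (3 notes) (three triplet sixteenths span one eighth) = 4; thirty-second rest = 1.
Total: 7 + 1 + 8 + 4 + 1 + 3 + 8 + 3 + 8 + 4 + 1 = 48.
48 ÷ 16 = 3 beats.

3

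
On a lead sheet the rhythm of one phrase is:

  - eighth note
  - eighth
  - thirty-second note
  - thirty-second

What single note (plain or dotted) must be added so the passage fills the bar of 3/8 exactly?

sixteenth note

The bar of 3/8 = 12 thirty-second notes.
Convert each value to thirty-second notes: eighth note = 4; eighth = 4; thirty-second note = 1; thirty-second = 1.
Altogether 4 + 4 + 1 + 1 = 10.
Remaining: 12 − 10 = 2 thirty-second notes, which is a sixteenth note.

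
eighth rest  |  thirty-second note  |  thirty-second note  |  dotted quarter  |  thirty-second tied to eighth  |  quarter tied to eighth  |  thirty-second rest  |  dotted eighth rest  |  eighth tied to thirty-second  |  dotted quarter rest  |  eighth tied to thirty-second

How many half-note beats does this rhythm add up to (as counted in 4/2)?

One half-note beat = 16 thirty-second notes.
Each duration in thirty-second notes: eighth rest = 4; thirty-second note = 1; thirty-second note = 1; dotted quarter = 12; thirty-second tied to eighth (thirty-second + eighth) = 5; quarter tied to eighth (quarter + eighth) = 12; thirty-second rest = 1; dotted eighth rest = 6; eighth tied to thirty-second (eighth + thirty-second) = 5; dotted quarter rest = 12; eighth tied to thirty-second (eighth + thirty-second) = 5.
Adding: 4 + 1 + 1 + 12 + 5 + 12 + 1 + 6 + 5 + 12 + 5 = 64.
64 ÷ 16 = 4 beats.

4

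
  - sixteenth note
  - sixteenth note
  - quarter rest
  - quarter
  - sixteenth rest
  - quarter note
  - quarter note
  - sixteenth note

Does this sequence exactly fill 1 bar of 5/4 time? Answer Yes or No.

Yes

One bar of 5/4 = 20 sixteenth notes.
In sixteenth notes: sixteenth note = 1; sixteenth note = 1; quarter rest = 4; quarter = 4; sixteenth rest = 1; quarter note = 4; quarter note = 4; sixteenth note = 1.
Adding: 1 + 1 + 4 + 4 + 1 + 4 + 4 + 1 = 20.
20 equals 20, so the answer is Yes.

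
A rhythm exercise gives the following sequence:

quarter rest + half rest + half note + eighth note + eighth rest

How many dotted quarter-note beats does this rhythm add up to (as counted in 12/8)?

One dotted quarter-note beat = 3 eighth notes.
Each duration in eighth notes: quarter rest = 2; half rest = 4; half note = 4; eighth note = 1; eighth rest = 1.
Total: 2 + 4 + 4 + 1 + 1 = 12.
12 ÷ 3 = 4 beats.

4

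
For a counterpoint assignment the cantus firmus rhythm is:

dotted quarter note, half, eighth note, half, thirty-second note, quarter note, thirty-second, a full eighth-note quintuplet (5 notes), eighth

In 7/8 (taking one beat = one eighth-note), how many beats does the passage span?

One eighth-note beat = 4 thirty-second notes.
Express everything in thirty-second notes: dotted quarter note = 12; half = 16; eighth note = 4; half = 16; thirty-second note = 1; quarter note = 8; thirty-second = 1; a full eighth-note quintuplet (5 notes) (five quintuplet eighths span one half) = 16; eighth = 4.
Altogether 12 + 16 + 4 + 16 + 1 + 8 + 1 + 16 + 4 = 78.
78 ÷ 4 = 19.5 beats.

19.5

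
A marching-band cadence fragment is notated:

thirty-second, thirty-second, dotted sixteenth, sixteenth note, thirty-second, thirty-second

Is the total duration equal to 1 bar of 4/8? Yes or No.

No

One bar of 4/8 = 16 thirty-second notes.
Working in thirty-second notes: thirty-second = 1; thirty-second = 1; dotted sixteenth = 3; sixteenth note = 2; thirty-second = 1; thirty-second = 1.
Altogether 1 + 1 + 3 + 2 + 1 + 1 = 9.
9 falls short of 16, so the answer is No.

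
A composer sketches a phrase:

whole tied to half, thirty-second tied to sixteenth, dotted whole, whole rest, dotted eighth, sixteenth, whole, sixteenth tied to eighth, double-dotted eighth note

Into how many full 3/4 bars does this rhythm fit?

One bar of 3/4 = 24 thirty-second notes.
Express everything in thirty-second notes: whole tied to half (whole + half) = 48; thirty-second tied to sixteenth (thirty-second + sixteenth) = 3; dotted whole = 48; whole rest = 32; dotted eighth = 6; sixteenth = 2; whole = 32; sixteenth tied to eighth (sixteenth + eighth) = 6; double-dotted eighth note = 7.
Adding: 48 + 3 + 48 + 32 + 6 + 2 + 32 + 6 + 7 = 184.
184 ÷ 24 = 7 complete bars with 16 left over.

7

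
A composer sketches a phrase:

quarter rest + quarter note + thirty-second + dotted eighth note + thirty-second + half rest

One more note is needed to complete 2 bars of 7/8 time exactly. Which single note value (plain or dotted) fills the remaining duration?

2 bars of 7/8 = 56 thirty-second notes.
In thirty-second notes: quarter rest = 8; quarter note = 8; thirty-second = 1; dotted eighth note = 6; thirty-second = 1; half rest = 16.
Adding: 8 + 8 + 1 + 6 + 1 + 16 = 40.
Remaining: 56 − 40 = 16 thirty-second notes, which is a half note.

half note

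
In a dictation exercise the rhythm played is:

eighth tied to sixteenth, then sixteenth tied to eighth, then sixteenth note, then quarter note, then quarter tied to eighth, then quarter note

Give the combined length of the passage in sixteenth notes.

In sixteenth notes: eighth tied to sixteenth (eighth + sixteenth) = 3; sixteenth tied to eighth (sixteenth + eighth) = 3; sixteenth note = 1; quarter note = 4; quarter tied to eighth (quarter + eighth) = 6; quarter note = 4.
Sum: 3 + 3 + 1 + 4 + 6 + 4 = 21 sixteenth notes.

21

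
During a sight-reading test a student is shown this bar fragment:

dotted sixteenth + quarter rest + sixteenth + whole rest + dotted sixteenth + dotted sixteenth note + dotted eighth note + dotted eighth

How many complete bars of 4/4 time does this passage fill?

1

One bar of 4/4 = 32 thirty-second notes.
Express everything in thirty-second notes: dotted sixteenth = 3; quarter rest = 8; sixteenth = 2; whole rest = 32; dotted sixteenth = 3; dotted sixteenth note = 3; dotted eighth note = 6; dotted eighth = 6.
Adding: 3 + 8 + 2 + 32 + 3 + 3 + 6 + 6 = 63.
63 ÷ 32 = 1 complete bar with 31 left over.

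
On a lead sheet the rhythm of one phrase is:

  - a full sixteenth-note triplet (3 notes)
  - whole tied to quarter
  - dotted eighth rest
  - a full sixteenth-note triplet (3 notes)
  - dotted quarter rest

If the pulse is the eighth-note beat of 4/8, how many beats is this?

One eighth-note beat = 2 sixteenth notes.
Convert each value to sixteenth notes: a full sixteenth-note triplet (3 notes) (three triplet sixteenths span one eighth) = 2; whole tied to quarter (whole + quarter) = 20; dotted eighth rest = 3; a full sixteenth-note triplet (3 notes) (three triplet sixteenths span one eighth) = 2; dotted quarter rest = 6.
Sum: 2 + 20 + 3 + 2 + 6 = 33.
33 ÷ 2 = 16.5 beats.

16.5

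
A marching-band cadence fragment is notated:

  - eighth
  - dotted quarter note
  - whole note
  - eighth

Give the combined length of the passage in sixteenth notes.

26

Each duration in sixteenth notes: eighth = 2; dotted quarter note = 6; whole note = 16; eighth = 2.
Sum: 2 + 6 + 16 + 2 = 26 sixteenth notes.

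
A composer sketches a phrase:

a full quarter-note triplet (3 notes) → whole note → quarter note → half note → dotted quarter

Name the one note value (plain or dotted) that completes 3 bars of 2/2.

3 bars of 2/2 = 24 eighth notes.
Convert each value to eighth notes: a full quarter-note triplet (3 notes) (three triplet quarters span one half) = 4; whole note = 8; quarter note = 2; half note = 4; dotted quarter = 3.
Adding: 4 + 8 + 2 + 4 + 3 = 21.
Remaining: 24 − 21 = 3 eighth notes, which is a dotted quarter note.

dotted quarter note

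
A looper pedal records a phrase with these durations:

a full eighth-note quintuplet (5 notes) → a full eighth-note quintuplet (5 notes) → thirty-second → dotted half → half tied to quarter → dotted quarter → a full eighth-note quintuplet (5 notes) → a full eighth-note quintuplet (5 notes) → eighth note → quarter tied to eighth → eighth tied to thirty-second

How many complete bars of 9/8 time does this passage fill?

4

One bar of 9/8 = 36 thirty-second notes.
Each duration in thirty-second notes: a full eighth-note quintuplet (5 notes) (five quintuplet eighths span one half) = 16; a full eighth-note quintuplet (5 notes) (five quintuplet eighths span one half) = 16; thirty-second = 1; dotted half = 24; half tied to quarter (half + quarter) = 24; dotted quarter = 12; a full eighth-note quintuplet (5 notes) (five quintuplet eighths span one half) = 16; a full eighth-note quintuplet (5 notes) (five quintuplet eighths span one half) = 16; eighth note = 4; quarter tied to eighth (quarter + eighth) = 12; eighth tied to thirty-second (eighth + thirty-second) = 5.
Sum: 16 + 16 + 1 + 24 + 24 + 12 + 16 + 16 + 4 + 12 + 5 = 146.
146 ÷ 36 = 4 complete bars with 2 left over.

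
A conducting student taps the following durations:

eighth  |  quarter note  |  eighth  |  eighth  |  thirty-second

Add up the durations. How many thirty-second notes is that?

Express everything in thirty-second notes: eighth = 4; quarter note = 8; eighth = 4; eighth = 4; thirty-second = 1.
Total: 4 + 8 + 4 + 4 + 1 = 21 thirty-second notes.

21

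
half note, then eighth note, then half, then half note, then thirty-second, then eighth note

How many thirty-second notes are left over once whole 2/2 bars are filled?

One bar of 2/2 = 32 thirty-second notes.
Convert each value to thirty-second notes: half note = 16; eighth note = 4; half = 16; half note = 16; thirty-second = 1; eighth note = 4.
Total: 16 + 4 + 16 + 16 + 1 + 4 = 57.
57 ÷ 32 = 1 complete bar with 25 thirty-second notes remaining.

25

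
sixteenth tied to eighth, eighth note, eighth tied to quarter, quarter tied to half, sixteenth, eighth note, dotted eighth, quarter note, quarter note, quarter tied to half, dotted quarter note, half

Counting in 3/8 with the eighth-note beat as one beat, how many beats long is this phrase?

31.5

One eighth-note beat = 2 sixteenth notes.
Express everything in sixteenth notes: sixteenth tied to eighth (sixteenth + eighth) = 3; eighth note = 2; eighth tied to quarter (eighth + quarter) = 6; quarter tied to half (quarter + half) = 12; sixteenth = 1; eighth note = 2; dotted eighth = 3; quarter note = 4; quarter note = 4; quarter tied to half (quarter + half) = 12; dotted quarter note = 6; half = 8.
Adding: 3 + 2 + 6 + 12 + 1 + 2 + 3 + 4 + 4 + 12 + 6 + 8 = 63.
63 ÷ 2 = 31.5 beats.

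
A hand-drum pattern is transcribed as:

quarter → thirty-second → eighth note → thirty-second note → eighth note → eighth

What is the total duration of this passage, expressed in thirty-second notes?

Working in thirty-second notes: quarter = 8; thirty-second = 1; eighth note = 4; thirty-second note = 1; eighth note = 4; eighth = 4.
Altogether 8 + 1 + 4 + 1 + 4 + 4 = 22 thirty-second notes.

22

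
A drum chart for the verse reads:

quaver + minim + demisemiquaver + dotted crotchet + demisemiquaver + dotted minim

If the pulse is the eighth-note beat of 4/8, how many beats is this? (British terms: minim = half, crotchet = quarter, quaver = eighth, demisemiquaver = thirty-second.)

One eighth-note beat = 4 thirty-second notes.
Each duration in thirty-second notes: quaver = 4; minim = 16; demisemiquaver = 1; dotted crotchet = 12; demisemiquaver = 1; dotted minim = 24.
Sum: 4 + 16 + 1 + 12 + 1 + 24 = 58.
58 ÷ 4 = 14.5 beats.

14.5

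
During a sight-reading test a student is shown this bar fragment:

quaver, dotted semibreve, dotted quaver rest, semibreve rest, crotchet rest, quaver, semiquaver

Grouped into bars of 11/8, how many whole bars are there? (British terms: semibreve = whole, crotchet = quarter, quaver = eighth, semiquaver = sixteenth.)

2

One bar of 11/8 = 22 sixteenth notes.
Each duration in sixteenth notes: quaver = 2; dotted semibreve = 24; dotted quaver rest = 3; semibreve rest = 16; crotchet rest = 4; quaver = 2; semiquaver = 1.
Sum: 2 + 24 + 3 + 16 + 4 + 2 + 1 = 52.
52 ÷ 22 = 2 complete bars with 8 left over.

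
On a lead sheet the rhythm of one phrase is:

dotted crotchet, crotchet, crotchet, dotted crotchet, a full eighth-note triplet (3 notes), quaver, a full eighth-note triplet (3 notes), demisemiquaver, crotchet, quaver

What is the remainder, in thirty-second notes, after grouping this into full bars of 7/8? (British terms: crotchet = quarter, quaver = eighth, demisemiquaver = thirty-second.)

17

One bar of 7/8 = 28 thirty-second notes.
Working in thirty-second notes: dotted crotchet = 12; crotchet = 8; crotchet = 8; dotted crotchet = 12; a full eighth-note triplet (3 notes) (three triplet eighths span one quarter) = 8; quaver = 4; a full eighth-note triplet (3 notes) (three triplet eighths span one quarter) = 8; demisemiquaver = 1; crotchet = 8; quaver = 4.
Altogether 12 + 8 + 8 + 12 + 8 + 4 + 8 + 1 + 8 + 4 = 73.
73 ÷ 28 = 2 complete bars with 17 thirty-second notes remaining.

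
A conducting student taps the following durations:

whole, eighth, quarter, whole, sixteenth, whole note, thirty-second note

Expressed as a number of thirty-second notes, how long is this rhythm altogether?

111

Convert each value to thirty-second notes: whole = 32; eighth = 4; quarter = 8; whole = 32; sixteenth = 2; whole note = 32; thirty-second note = 1.
Adding: 32 + 4 + 8 + 32 + 2 + 32 + 1 = 111 thirty-second notes.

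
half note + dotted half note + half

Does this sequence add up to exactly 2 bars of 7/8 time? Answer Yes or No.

Yes

One bar of 7/8 = 7 eighth notes, so 2 bars = 14.
Each duration in eighth notes: half note = 4; dotted half note = 6; half = 4.
Adding: 4 + 6 + 4 = 14.
14 equals 14, so the answer is Yes.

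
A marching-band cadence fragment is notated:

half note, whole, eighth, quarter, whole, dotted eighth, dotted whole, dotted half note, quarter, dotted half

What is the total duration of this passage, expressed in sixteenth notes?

Working in sixteenth notes: half note = 8; whole = 16; eighth = 2; quarter = 4; whole = 16; dotted eighth = 3; dotted whole = 24; dotted half note = 12; quarter = 4; dotted half = 12.
Sum: 8 + 16 + 2 + 4 + 16 + 3 + 24 + 12 + 4 + 12 = 101 sixteenth notes.

101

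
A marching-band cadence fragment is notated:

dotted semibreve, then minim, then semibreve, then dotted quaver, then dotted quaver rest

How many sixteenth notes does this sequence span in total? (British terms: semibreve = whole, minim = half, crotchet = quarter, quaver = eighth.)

54

In sixteenth notes: dotted semibreve = 24; minim = 8; semibreve = 16; dotted quaver = 3; dotted quaver rest = 3.
Total: 24 + 8 + 16 + 3 + 3 = 54 sixteenth notes.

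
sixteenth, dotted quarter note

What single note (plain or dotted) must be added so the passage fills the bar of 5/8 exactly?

The bar of 5/8 = 10 sixteenth notes.
In sixteenth notes: sixteenth = 1; dotted quarter note = 6.
Altogether 1 + 6 = 7.
Remaining: 10 − 7 = 3 sixteenth notes, which is a dotted eighth note.

dotted eighth note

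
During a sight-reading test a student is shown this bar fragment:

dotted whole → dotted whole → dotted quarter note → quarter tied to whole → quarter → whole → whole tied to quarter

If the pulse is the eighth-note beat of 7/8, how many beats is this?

One eighth-note beat = 2 sixteenth notes.
Convert each value to sixteenth notes: dotted whole = 24; dotted whole = 24; dotted quarter note = 6; quarter tied to whole (quarter + whole) = 20; quarter = 4; whole = 16; whole tied to quarter (whole + quarter) = 20.
Total: 24 + 24 + 6 + 20 + 4 + 16 + 20 = 114.
114 ÷ 2 = 57 beats.

57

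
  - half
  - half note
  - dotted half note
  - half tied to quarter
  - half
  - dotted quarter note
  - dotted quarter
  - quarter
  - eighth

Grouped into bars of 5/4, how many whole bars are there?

3

One bar of 5/4 = 10 eighth notes.
Each duration in eighth notes: half = 4; half note = 4; dotted half note = 6; half tied to quarter (half + quarter) = 6; half = 4; dotted quarter note = 3; dotted quarter = 3; quarter = 2; eighth = 1.
Adding: 4 + 4 + 6 + 6 + 4 + 3 + 3 + 2 + 1 = 33.
33 ÷ 10 = 3 complete bars with 3 left over.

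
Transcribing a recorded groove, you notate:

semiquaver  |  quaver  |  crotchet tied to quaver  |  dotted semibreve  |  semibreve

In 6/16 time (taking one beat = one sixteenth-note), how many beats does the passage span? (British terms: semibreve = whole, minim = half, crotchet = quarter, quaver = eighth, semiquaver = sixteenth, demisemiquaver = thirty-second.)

49

One sixteenth-note beat = 2 thirty-second notes.
Express everything in thirty-second notes: semiquaver = 2; quaver = 4; crotchet tied to quaver (crotchet + quaver) = 12; dotted semibreve = 48; semibreve = 32.
Total: 2 + 4 + 12 + 48 + 32 = 98.
98 ÷ 2 = 49 beats.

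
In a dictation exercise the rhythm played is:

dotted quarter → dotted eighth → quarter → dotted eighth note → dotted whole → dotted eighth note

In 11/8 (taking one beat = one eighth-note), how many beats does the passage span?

21.5

One eighth-note beat = 2 sixteenth notes.
Express everything in sixteenth notes: dotted quarter = 6; dotted eighth = 3; quarter = 4; dotted eighth note = 3; dotted whole = 24; dotted eighth note = 3.
Sum: 6 + 3 + 4 + 3 + 24 + 3 = 43.
43 ÷ 2 = 21.5 beats.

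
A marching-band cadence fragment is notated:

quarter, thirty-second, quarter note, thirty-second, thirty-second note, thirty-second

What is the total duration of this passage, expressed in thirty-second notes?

20

In thirty-second notes: quarter = 8; thirty-second = 1; quarter note = 8; thirty-second = 1; thirty-second note = 1; thirty-second = 1.
Altogether 8 + 1 + 8 + 1 + 1 + 1 = 20 thirty-second notes.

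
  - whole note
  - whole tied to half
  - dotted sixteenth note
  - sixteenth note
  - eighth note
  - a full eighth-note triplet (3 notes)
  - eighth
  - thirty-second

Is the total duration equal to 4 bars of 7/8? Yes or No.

No

One bar of 7/8 = 28 thirty-second notes, so 4 bars = 112.
In thirty-second notes: whole note = 32; whole tied to half (whole + half) = 48; dotted sixteenth note = 3; sixteenth note = 2; eighth note = 4; a full eighth-note triplet (3 notes) (three triplet eighths span one quarter) = 8; eighth = 4; thirty-second = 1.
Sum: 32 + 48 + 3 + 2 + 4 + 8 + 4 + 1 = 102.
102 falls short of 112, so the answer is No.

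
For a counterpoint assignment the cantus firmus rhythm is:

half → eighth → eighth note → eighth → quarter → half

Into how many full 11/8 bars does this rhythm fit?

One bar of 11/8 = 11 eighth notes.
In eighth notes: half = 4; eighth = 1; eighth note = 1; eighth = 1; quarter = 2; half = 4.
Total: 4 + 1 + 1 + 1 + 2 + 4 = 13.
13 ÷ 11 = 1 complete bar with 2 left over.

1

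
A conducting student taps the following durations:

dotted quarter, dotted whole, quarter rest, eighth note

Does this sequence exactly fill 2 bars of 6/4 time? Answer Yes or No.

No

One bar of 6/4 = 12 eighth notes, so 2 bars = 24.
Convert each value to eighth notes: dotted quarter = 3; dotted whole = 12; quarter rest = 2; eighth note = 1.
Adding: 3 + 12 + 2 + 1 = 18.
18 falls short of 24, so the answer is No.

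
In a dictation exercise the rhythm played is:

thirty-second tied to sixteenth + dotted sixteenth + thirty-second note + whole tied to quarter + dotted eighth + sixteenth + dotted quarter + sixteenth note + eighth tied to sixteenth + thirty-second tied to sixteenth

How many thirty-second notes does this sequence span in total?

78

Each duration in thirty-second notes: thirty-second tied to sixteenth (thirty-second + sixteenth) = 3; dotted sixteenth = 3; thirty-second note = 1; whole tied to quarter (whole + quarter) = 40; dotted eighth = 6; sixteenth = 2; dotted quarter = 12; sixteenth note = 2; eighth tied to sixteenth (eighth + sixteenth) = 6; thirty-second tied to sixteenth (thirty-second + sixteenth) = 3.
Sum: 3 + 3 + 1 + 40 + 6 + 2 + 12 + 2 + 6 + 3 = 78 thirty-second notes.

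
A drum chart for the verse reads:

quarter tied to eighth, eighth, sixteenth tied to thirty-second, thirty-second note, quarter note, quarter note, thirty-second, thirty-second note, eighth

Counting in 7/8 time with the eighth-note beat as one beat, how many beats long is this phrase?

One eighth-note beat = 4 thirty-second notes.
Express everything in thirty-second notes: quarter tied to eighth (quarter + eighth) = 12; eighth = 4; sixteenth tied to thirty-second (sixteenth + thirty-second) = 3; thirty-second note = 1; quarter note = 8; quarter note = 8; thirty-second = 1; thirty-second note = 1; eighth = 4.
Total: 12 + 4 + 3 + 1 + 8 + 8 + 1 + 1 + 4 = 42.
42 ÷ 4 = 10.5 beats.

10.5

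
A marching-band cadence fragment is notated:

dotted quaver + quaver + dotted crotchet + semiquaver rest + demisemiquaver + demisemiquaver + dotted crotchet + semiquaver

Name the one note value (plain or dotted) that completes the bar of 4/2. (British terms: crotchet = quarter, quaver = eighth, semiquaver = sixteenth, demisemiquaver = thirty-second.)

The bar of 4/2 = 64 thirty-second notes.
Express everything in thirty-second notes: dotted quaver = 6; quaver = 4; dotted crotchet = 12; semiquaver rest = 2; demisemiquaver = 1; demisemiquaver = 1; dotted crotchet = 12; semiquaver = 2.
Total: 6 + 4 + 12 + 2 + 1 + 1 + 12 + 2 = 40.
Remaining: 64 − 40 = 24 thirty-second notes, which is a dotted half note.

dotted half note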